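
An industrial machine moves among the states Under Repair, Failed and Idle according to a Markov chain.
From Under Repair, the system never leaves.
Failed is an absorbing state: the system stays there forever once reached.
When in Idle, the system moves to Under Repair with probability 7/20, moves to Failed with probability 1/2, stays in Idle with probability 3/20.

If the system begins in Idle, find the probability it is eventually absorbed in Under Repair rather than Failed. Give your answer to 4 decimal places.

Let h(s) be the probability of absorption at Under Repair starting from transient state s. Then h(Under Repair) = 1 and h(Failed) = 0. By first-step analysis:
h(Idle) = 0.35·1 + 0.5·0 + 0.15·h(Idle)
Solving: h(Idle) = 0.4118.
Starting from Idle, the probability is 0.4118.

0.4118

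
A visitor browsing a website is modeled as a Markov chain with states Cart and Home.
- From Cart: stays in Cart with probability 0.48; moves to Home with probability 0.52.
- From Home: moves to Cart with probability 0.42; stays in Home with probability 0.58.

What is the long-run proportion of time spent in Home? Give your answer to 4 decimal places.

0.5532

Let the stationary distribution be π with π = πP and π_1 + π_2 = 1.
π_1 = 0.48·π_1 + 0.42·π_2
Solving with the normalization constraint gives π = (0.4468, 0.5532).
So the stationary probability of Home is 0.5532.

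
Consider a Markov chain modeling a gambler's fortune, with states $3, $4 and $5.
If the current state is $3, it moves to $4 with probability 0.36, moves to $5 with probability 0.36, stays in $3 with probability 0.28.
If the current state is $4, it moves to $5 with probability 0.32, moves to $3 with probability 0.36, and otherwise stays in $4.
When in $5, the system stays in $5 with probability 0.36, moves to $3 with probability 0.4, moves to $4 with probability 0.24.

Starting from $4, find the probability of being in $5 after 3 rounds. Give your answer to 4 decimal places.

0.3476

Propagate the distribution vector 3 rounds from $4.
After 0 rounds: (0.0000, 1.0000, 0.0000)
After 1 round: (0.3600, 0.3200, 0.3200)
After 2 rounds: (0.3440, 0.3088, 0.3472)
After 3 rounds: (0.3464, 0.3060, 0.3476)
P(in $5 after 3 rounds) = 0.3476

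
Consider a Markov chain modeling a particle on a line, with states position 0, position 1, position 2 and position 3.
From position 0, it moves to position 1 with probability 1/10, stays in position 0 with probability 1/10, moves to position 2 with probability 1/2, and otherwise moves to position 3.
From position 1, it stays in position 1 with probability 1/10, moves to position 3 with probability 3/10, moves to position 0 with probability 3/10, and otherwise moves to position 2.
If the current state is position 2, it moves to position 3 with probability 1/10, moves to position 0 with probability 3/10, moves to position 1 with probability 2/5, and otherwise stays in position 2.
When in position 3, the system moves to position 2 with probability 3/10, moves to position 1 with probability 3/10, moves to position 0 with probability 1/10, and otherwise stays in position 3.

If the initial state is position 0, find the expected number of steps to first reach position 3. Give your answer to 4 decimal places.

Let t(s) be the expected number of steps to first reach position 3 from state s, with t(position 3) = 0. Conditioning on the first step:
t(position 0) = 1 + 0.1·t(position 0) + 0.1·t(position 1) + 0.5·t(position 2)
t(position 1) = 1 + 0.3·t(position 0) + 0.1·t(position 1) + 0.3·t(position 2)
t(position 2) = 1 + 0.3·t(position 0) + 0.4·t(position 1) + 0.2·t(position 2)
Solving: t(position 0) = 4.3590, t(position 1) = 4.2308, t(position 2) = 5.0000.
Expected steps from position 0 to position 3: 4.3590.

4.3590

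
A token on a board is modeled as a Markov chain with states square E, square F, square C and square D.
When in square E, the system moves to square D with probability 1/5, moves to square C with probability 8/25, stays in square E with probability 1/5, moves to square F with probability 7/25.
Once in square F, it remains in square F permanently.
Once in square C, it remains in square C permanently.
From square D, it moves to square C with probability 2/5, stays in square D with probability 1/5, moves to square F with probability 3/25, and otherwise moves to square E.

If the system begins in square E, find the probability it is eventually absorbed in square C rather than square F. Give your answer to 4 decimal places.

0.5753

Let h(s) be the probability of absorption at square C starting from transient state s. Then h(square C) = 1 and h(square F) = 0. By first-step analysis:
h(square E) = 0.2·h(square E) + 0.28·0 + 0.32·1 + 0.2·h(square D)
h(square D) = 0.28·h(square E) + 0.12·0 + 0.4·1 + 0.2·h(square D)
Solving: h(square E) = 0.5753, h(square D) = 0.7014.
Starting from square E, the probability is 0.5753.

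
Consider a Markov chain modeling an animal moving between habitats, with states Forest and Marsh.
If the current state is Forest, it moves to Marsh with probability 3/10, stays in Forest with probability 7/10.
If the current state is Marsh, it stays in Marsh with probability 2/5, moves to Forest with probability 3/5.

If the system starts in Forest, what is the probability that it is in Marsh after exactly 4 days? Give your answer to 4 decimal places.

Propagate the distribution vector 4 days from Forest.
After 0 days: (1.0000, 0.0000)
After 1 day: (0.7000, 0.3000)
After 2 days: (0.6700, 0.3300)
After 3 days: (0.6670, 0.3330)
After 4 days: (0.6667, 0.3333)
P(in Marsh after 4 days) = 0.3333

0.3333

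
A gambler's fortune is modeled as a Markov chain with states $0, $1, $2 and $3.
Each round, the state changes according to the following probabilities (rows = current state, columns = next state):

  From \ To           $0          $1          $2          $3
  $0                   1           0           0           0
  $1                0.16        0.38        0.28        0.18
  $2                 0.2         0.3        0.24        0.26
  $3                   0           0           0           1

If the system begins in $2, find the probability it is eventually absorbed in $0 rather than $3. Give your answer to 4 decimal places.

Let h(s) be the probability of absorption at $0 starting from transient state s. Then h($0) = 1 and h($3) = 0. By first-step analysis:
h($1) = 0.16·1 + 0.38·h($1) + 0.28·h($2) + 0.18·0
h($2) = 0.2·1 + 0.3·h($1) + 0.24·h($2) + 0.26·0
Solving: h($1) = 0.4587, h($2) = 0.4442.
Starting from $2, the probability is 0.4442.

0.4442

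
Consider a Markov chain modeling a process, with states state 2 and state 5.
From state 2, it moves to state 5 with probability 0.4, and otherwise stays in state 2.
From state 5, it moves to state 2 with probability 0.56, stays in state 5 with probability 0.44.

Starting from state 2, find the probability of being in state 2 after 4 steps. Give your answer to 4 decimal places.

0.5833

Propagate the distribution vector 4 steps from state 2.
After 0 steps: (1.0000, 0.0000)
After 1 step: (0.6000, 0.4000)
After 2 steps: (0.5840, 0.4160)
After 3 steps: (0.5834, 0.4166)
After 4 steps: (0.5833, 0.4167)
P(in state 2 after 4 steps) = 0.5833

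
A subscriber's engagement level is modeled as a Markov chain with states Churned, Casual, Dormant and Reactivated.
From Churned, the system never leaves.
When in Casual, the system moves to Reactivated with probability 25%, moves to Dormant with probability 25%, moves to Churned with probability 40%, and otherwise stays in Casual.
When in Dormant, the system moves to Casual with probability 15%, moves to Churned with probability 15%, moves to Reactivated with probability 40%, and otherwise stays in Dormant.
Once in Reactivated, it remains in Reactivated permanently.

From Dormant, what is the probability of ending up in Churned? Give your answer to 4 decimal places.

0.3291

Let h(s) be the probability of absorption at Churned starting from transient state s. Then h(Churned) = 1 and h(Reactivated) = 0. By first-step analysis:
h(Casual) = 0.4·1 + 0.1·h(Casual) + 0.25·h(Dormant) + 0.25·0
h(Dormant) = 0.15·1 + 0.15·h(Casual) + 0.3·h(Dormant) + 0.4·0
Solving: h(Casual) = 0.5359, h(Dormant) = 0.3291.
Starting from Dormant, the probability is 0.3291.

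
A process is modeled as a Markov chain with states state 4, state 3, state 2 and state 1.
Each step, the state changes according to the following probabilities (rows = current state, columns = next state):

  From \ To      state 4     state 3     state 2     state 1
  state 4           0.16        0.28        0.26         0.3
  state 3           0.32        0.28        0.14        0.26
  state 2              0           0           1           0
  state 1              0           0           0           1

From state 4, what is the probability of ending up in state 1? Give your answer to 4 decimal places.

Let h(s) be the probability of absorption at state 1 starting from transient state s. Then h(state 1) = 1 and h(state 2) = 0. By first-step analysis:
h(state 4) = 0.16·h(state 4) + 0.28·h(state 3) + 0.26·0 + 0.3·1
h(state 3) = 0.32·h(state 4) + 0.28·h(state 3) + 0.14·0 + 0.26·1
Solving: h(state 4) = 0.5606, h(state 3) = 0.6102.
Starting from state 4, the probability is 0.5606.

0.5606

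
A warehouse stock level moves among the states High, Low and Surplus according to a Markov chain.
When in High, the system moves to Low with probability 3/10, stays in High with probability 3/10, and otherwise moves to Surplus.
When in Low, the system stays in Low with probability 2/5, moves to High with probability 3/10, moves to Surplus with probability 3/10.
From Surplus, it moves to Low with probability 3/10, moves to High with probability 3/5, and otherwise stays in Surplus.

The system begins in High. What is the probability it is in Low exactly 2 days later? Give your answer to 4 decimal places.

Sum over the intermediate state after 1 day:
P = P(High→High)·P(High→Low) + P(High→Low)·P(Low→Low) + P(High→Surplus)·P(Surplus→Low)
  = 0.3×0.3 + 0.3×0.4 + 0.4×0.3
  = 0.0900 + 0.1200 + 0.1200 = 0.3300

0.3300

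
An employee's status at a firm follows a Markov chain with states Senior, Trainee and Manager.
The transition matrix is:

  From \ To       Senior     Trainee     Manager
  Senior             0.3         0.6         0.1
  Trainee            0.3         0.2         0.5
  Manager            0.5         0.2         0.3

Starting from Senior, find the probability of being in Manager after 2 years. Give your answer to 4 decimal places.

Sum over the intermediate state after 1 year:
P = P(Senior→Senior)·P(Senior→Manager) + P(Senior→Trainee)·P(Trainee→Manager) + P(Senior→Manager)·P(Manager→Manager)
  = 0.3×0.1 + 0.6×0.5 + 0.1×0.3
  = 0.0300 + 0.3000 + 0.0300 = 0.3600

0.3600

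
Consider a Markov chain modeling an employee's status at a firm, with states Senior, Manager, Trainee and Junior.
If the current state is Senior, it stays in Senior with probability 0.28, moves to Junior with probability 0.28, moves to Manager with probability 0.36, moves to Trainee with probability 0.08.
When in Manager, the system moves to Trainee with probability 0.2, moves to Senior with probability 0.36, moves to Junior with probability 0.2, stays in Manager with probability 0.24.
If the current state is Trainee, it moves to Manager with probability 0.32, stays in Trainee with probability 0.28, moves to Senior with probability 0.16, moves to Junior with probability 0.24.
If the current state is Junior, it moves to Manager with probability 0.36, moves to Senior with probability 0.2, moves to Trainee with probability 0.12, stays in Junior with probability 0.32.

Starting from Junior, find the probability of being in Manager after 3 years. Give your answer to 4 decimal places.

0.3162

Propagate the distribution vector 3 years from Junior.
After 0 years: (0.0000, 0.0000, 0.0000, 1.0000)
After 1 year: (0.2000, 0.3600, 0.1200, 0.3200)
After 2 years: (0.2688, 0.3120, 0.1600, 0.2592)
After 3 years: (0.2650, 0.3162, 0.1598, 0.2590)
P(in Manager after 3 years) = 0.3162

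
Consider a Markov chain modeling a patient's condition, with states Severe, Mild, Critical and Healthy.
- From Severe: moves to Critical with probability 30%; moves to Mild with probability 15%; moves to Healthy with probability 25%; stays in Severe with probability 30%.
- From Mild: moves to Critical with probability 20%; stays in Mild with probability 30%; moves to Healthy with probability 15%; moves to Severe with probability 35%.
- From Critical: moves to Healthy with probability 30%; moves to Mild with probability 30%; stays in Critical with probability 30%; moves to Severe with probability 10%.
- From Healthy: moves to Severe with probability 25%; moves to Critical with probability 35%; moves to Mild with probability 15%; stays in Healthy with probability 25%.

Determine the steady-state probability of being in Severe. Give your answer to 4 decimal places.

Let the stationary distribution be π with π = πP and π_1 + π_2 + π_3 + π_4 = 1.
π_1 = 0.3·π_1 + 0.35·π_2 + 0.1·π_3 + 0.25·π_4
π_2 = 0.15·π_1 + 0.3·π_2 + 0.3·π_3 + 0.15·π_4
π_3 = 0.3·π_1 + 0.2·π_2 + 0.3·π_3 + 0.35·π_4
Solving with the normalization constraint gives π = (0.2414, 0.2275, 0.2893, 0.2417).
So the stationary probability of Severe is 0.2414.

0.2414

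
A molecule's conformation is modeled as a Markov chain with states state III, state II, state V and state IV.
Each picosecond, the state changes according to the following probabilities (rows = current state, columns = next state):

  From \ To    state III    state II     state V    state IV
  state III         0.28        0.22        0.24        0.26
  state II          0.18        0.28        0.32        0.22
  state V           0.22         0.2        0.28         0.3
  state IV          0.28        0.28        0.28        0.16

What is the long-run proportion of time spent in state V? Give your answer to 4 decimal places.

Let the stationary distribution be π with π = πP and π_1 + π_2 + π_3 + π_4 = 1.
π_1 = 0.28·π_1 + 0.18·π_2 + 0.22·π_3 + 0.28·π_4
π_2 = 0.22·π_1 + 0.28·π_2 + 0.2·π_3 + 0.28·π_4
π_3 = 0.24·π_1 + 0.32·π_2 + 0.28·π_3 + 0.28·π_4
Solving with the normalization constraint gives π = (0.2389, 0.2433, 0.2802, 0.2377).
So the stationary probability of state V is 0.2802.

0.2802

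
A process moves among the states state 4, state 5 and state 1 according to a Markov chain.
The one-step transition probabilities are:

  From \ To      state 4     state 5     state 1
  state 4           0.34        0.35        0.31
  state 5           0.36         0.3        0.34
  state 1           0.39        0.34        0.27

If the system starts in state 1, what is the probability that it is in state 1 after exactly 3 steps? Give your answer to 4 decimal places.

0.3075

Propagate the distribution vector 3 steps from state 1.
After 0 steps: (0.0000, 0.0000, 1.0000)
After 1 step: (0.3900, 0.3400, 0.2700)
After 2 steps: (0.3603, 0.3303, 0.3094)
After 3 steps: (0.3621, 0.3304, 0.3075)
P(in state 1 after 3 steps) = 0.3075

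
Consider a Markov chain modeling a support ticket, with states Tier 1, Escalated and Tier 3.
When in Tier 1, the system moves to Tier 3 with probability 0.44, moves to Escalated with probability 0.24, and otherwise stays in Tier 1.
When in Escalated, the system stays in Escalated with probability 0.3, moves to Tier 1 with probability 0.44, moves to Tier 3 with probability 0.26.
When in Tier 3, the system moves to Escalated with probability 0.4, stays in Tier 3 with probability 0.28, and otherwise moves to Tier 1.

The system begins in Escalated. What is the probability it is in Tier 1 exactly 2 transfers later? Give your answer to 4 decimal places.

Sum over the intermediate state after 1 transfer:
P = P(Escalated→Tier 1)·P(Tier 1→Tier 1) + P(Escalated→Escalated)·P(Escalated→Tier 1) + P(Escalated→Tier 3)·P(Tier 3→Tier 1)
  = 0.44×0.32 + 0.3×0.44 + 0.26×0.32
  = 0.1408 + 0.1320 + 0.0832 = 0.3560

0.3560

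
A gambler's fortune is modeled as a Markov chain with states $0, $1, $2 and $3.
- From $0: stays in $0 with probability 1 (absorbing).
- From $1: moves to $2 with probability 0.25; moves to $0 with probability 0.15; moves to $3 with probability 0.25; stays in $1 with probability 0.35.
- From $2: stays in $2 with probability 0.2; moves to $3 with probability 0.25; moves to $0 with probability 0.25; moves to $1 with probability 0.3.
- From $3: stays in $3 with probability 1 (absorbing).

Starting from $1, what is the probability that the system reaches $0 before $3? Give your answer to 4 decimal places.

0.4101

Let h(s) be the probability of absorption at $0 starting from transient state s. Then h($0) = 1 and h($3) = 0. By first-step analysis:
h($1) = 0.15·1 + 0.35·h($1) + 0.25·h($2) + 0.25·0
h($2) = 0.25·1 + 0.3·h($1) + 0.2·h($2) + 0.25·0
Solving: h($1) = 0.4101, h($2) = 0.4663.
Starting from $1, the probability is 0.4101.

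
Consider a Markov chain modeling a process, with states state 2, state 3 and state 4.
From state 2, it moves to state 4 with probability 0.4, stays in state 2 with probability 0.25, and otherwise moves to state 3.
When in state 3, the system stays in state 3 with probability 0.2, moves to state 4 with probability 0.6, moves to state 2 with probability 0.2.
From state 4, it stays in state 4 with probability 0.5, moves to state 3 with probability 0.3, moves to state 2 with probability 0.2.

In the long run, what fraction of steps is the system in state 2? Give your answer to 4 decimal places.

Let the stationary distribution be π with π = πP and π_1 + π_2 + π_3 = 1.
π_1 = 0.25·π_1 + 0.2·π_2 + 0.2·π_3
π_2 = 0.35·π_1 + 0.2·π_2 + 0.3·π_3
Solving with the normalization constraint gives π = (0.2105, 0.2823, 0.5072).
So the stationary probability of state 2 is 0.2105.

0.2105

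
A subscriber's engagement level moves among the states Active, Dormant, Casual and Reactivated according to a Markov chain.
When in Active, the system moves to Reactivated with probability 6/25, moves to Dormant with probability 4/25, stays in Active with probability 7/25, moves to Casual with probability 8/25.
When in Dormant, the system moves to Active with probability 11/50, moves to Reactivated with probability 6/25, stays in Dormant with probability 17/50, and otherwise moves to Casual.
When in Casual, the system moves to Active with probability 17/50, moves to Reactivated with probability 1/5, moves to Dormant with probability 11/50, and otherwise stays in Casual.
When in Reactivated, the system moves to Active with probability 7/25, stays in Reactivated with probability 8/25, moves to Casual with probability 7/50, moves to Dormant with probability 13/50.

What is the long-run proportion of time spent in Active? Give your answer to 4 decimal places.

0.2791

Let the stationary distribution be π with π = πP and π_1 + π_2 + π_3 + π_4 = 1.
π_1 = 0.28·π_1 + 0.22·π_2 + 0.34·π_3 + 0.28·π_4
π_2 = 0.16·π_1 + 0.34·π_2 + 0.22·π_3 + 0.26·π_4
π_3 = 0.32·π_1 + 0.2·π_2 + 0.24·π_3 + 0.14·π_4
Solving with the normalization constraint gives π = (0.2791, 0.2424, 0.2275, 0.2510).
So the stationary probability of Active is 0.2791.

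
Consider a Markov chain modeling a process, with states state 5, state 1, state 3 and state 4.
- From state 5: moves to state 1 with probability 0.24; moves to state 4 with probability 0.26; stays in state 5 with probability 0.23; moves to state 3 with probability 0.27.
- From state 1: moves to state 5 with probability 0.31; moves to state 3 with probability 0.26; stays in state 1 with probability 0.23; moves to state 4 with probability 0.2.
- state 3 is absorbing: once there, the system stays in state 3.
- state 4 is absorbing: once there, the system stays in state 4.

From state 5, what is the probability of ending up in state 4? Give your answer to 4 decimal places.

0.4787

Let h(s) be the probability of absorption at state 4 starting from transient state s. Then h(state 4) = 1 and h(state 3) = 0. By first-step analysis:
h(state 5) = 0.23·h(state 5) + 0.24·h(state 1) + 0.27·0 + 0.26·1
h(state 1) = 0.31·h(state 5) + 0.23·h(state 1) + 0.26·0 + 0.2·1
Solving: h(state 5) = 0.4787, h(state 1) = 0.4525.
Starting from state 5, the probability is 0.4787.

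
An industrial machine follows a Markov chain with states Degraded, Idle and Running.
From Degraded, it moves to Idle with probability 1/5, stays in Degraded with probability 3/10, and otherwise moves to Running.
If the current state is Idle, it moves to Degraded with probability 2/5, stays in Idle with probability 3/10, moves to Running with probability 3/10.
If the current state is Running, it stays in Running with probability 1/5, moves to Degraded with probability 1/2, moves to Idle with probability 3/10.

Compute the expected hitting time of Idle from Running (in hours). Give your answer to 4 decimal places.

Let t(s) be the expected number of hours to first reach Idle from state s, with t(Idle) = 0. Conditioning on the first hour:
t(Degraded) = 1 + 0.3·t(Degraded) + 0.5·t(Running)
t(Running) = 1 + 0.5·t(Degraded) + 0.2·t(Running)
Solving: t(Degraded) = 4.1935, t(Running) = 3.8710.
Expected hours from Running to Idle: 3.8710.

3.8710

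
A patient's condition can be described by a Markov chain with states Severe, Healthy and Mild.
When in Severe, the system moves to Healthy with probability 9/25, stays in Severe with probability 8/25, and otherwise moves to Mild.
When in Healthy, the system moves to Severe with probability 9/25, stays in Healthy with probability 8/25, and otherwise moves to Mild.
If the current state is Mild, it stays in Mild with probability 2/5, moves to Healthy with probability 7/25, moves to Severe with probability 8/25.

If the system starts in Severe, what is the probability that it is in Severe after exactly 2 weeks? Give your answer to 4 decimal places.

0.3344

Sum over the intermediate state after 1 week:
P = P(Severe→Severe)·P(Severe→Severe) + P(Severe→Healthy)·P(Healthy→Severe) + P(Severe→Mild)·P(Mild→Severe)
  = 0.32×0.32 + 0.36×0.36 + 0.32×0.32
  = 0.1024 + 0.1296 + 0.1024 = 0.3344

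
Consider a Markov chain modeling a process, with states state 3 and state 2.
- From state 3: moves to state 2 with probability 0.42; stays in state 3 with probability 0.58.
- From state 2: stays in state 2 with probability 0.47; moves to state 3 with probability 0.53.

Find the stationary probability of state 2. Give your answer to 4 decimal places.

0.4421

Let the stationary distribution be π with π = πP and π_1 + π_2 = 1.
π_1 = 0.58·π_1 + 0.53·π_2
Solving with the normalization constraint gives π = (0.5579, 0.4421).
So the stationary probability of state 2 is 0.4421.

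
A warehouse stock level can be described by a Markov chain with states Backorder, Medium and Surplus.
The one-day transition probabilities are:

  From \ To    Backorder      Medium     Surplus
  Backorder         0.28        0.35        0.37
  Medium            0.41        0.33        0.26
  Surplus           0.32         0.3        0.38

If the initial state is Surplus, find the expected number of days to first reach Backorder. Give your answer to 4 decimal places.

2.8749

Let t(s) be the expected number of days to first reach Backorder from state s, with t(Backorder) = 0. Conditioning on the first day:
t(Medium) = 1 + 0.33·t(Medium) + 0.26·t(Surplus)
t(Surplus) = 1 + 0.3·t(Medium) + 0.38·t(Surplus)
Solving: t(Medium) = 2.6082, t(Surplus) = 2.8749.
Expected days from Surplus to Backorder: 2.8749.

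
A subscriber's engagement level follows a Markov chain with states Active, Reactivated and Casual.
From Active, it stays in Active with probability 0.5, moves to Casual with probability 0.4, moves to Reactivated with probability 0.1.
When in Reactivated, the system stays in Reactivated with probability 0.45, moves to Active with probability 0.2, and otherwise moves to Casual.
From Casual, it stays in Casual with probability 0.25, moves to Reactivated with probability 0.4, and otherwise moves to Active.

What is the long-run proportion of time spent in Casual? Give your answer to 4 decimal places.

0.3344

Let the stationary distribution be π with π = πP and π_1 + π_2 + π_3 = 1.
π_1 = 0.5·π_1 + 0.2·π_2 + 0.35·π_3
π_2 = 0.1·π_1 + 0.45·π_2 + 0.4·π_3
Solving with the normalization constraint gives π = (0.3574, 0.3082, 0.3344).
So the stationary probability of Casual is 0.3344.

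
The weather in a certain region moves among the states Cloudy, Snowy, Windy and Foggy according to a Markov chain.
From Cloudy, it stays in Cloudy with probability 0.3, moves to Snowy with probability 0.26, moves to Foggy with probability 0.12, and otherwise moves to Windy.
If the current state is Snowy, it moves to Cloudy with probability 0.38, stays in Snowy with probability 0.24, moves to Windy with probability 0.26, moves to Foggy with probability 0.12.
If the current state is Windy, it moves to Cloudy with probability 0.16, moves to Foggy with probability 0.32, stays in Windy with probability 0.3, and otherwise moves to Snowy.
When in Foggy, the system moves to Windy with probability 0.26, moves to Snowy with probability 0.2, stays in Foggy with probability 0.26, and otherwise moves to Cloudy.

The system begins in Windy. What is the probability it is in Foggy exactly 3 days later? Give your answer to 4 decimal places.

Propagate the distribution vector 3 days from Windy.
After 0 days: (0.0000, 0.0000, 1.0000, 0.0000)
After 1 day: (0.1600, 0.2200, 0.3000, 0.3200)
After 2 days: (0.2692, 0.2244, 0.2816, 0.2248)
After 3 days: (0.2740, 0.2308, 0.2874, 0.2078)
P(in Foggy after 3 days) = 0.2078

0.2078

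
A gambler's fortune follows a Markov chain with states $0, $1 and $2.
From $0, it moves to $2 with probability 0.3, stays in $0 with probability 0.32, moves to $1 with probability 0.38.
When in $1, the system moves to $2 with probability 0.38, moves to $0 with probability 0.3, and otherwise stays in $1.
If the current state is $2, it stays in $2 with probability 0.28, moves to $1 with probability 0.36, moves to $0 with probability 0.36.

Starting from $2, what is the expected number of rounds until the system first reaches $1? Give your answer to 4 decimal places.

Let t(s) be the expected number of rounds to first reach $1 from state s, with t($1) = 0. Conditioning on the first round:
t($0) = 1 + 0.32·t($0) + 0.3·t($2)
t($2) = 1 + 0.36·t($0) + 0.28·t($2)
Solving: t($0) = 2.6730, t($2) = 2.7254.
Expected rounds from $2 to $1: 2.7254.

2.7254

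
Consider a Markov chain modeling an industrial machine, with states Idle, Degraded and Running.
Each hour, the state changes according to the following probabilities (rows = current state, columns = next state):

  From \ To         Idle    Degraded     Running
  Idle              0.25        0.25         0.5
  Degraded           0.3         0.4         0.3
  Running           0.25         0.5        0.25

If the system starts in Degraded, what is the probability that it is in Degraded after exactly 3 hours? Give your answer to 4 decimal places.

Propagate the distribution vector 3 hours from Degraded.
After 0 hours: (0.0000, 1.0000, 0.0000)
After 1 hour: (0.3000, 0.4000, 0.3000)
After 2 hours: (0.2700, 0.3850, 0.3450)
After 3 hours: (0.2693, 0.3940, 0.3368)
P(in Degraded after 3 hours) = 0.3940

0.3940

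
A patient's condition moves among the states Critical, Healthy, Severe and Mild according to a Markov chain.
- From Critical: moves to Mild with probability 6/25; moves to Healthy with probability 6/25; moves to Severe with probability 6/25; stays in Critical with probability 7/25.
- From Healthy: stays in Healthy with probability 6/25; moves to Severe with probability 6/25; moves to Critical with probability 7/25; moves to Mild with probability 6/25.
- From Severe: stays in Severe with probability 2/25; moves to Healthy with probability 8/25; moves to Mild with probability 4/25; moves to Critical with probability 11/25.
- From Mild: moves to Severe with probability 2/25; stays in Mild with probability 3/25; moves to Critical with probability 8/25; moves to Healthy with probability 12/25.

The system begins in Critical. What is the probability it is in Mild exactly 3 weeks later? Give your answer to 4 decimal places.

0.2039

Propagate the distribution vector 3 weeks from Critical.
After 0 weeks: (1.0000, 0.0000, 0.0000, 0.0000)
After 1 week: (0.2800, 0.2400, 0.2400, 0.2400)
After 2 weeks: (0.3280, 0.3168, 0.1632, 0.1920)
After 3 weeks: (0.3138, 0.2991, 0.1832, 0.2039)
P(in Mild after 3 weeks) = 0.2039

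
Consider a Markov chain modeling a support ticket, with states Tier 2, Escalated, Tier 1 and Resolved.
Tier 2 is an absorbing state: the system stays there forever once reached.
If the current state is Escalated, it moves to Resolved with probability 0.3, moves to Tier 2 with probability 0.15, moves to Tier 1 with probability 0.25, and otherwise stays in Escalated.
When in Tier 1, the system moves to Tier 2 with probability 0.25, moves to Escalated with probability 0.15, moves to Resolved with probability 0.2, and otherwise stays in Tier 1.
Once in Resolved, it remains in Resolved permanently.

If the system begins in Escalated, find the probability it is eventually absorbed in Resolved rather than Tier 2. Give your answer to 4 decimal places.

0.6013

Let h(s) be the probability of absorption at Resolved starting from transient state s. Then h(Resolved) = 1 and h(Tier 2) = 0. By first-step analysis:
h(Escalated) = 0.15·0 + 0.3·h(Escalated) + 0.25·h(Tier 1) + 0.3·1
h(Tier 1) = 0.25·0 + 0.15·h(Escalated) + 0.4·h(Tier 1) + 0.2·1
Solving: h(Escalated) = 0.6013, h(Tier 1) = 0.4837.
Starting from Escalated, the probability is 0.6013.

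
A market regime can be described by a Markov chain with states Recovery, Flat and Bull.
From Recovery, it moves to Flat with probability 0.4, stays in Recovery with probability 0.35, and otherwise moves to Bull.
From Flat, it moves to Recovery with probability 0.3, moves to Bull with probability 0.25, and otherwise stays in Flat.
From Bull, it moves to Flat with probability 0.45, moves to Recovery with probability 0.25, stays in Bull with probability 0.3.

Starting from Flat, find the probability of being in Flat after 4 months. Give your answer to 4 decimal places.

Propagate the distribution vector 4 months from Flat.
After 0 months: (0.0000, 1.0000, 0.0000)
After 1 month: (0.3000, 0.4500, 0.2500)
After 2 months: (0.3025, 0.4350, 0.2625)
After 3 months: (0.3020, 0.4349, 0.2631)
After 4 months: (0.3019, 0.4349, 0.2632)
P(in Flat after 4 months) = 0.4349

0.4349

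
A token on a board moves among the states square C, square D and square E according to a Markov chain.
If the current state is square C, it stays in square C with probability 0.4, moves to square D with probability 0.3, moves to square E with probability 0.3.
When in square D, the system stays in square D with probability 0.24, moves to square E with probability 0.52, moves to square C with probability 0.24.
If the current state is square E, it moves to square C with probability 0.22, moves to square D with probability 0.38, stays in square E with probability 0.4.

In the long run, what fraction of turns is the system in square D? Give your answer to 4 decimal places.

Let the stationary distribution be π with π = πP and π_1 + π_2 + π_3 = 1.
π_1 = 0.4·π_1 + 0.24·π_2 + 0.22·π_3
π_2 = 0.3·π_1 + 0.24·π_2 + 0.38·π_3
Solving with the normalization constraint gives π = (0.2760, 0.3140, 0.4101).
So the stationary probability of square D is 0.3140.

0.3140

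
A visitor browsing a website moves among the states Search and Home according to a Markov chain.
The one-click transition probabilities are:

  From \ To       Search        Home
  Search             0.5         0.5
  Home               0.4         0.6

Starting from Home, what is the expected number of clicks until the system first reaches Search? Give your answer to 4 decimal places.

Let t(s) be the expected number of clicks to first reach Search from state s, with t(Search) = 0. Conditioning on the first click:
t(Home) = 1 + 0.6·t(Home)
Solving: t(Home) = 2.5000.
Expected clicks from Home to Search: 2.5000.

2.5000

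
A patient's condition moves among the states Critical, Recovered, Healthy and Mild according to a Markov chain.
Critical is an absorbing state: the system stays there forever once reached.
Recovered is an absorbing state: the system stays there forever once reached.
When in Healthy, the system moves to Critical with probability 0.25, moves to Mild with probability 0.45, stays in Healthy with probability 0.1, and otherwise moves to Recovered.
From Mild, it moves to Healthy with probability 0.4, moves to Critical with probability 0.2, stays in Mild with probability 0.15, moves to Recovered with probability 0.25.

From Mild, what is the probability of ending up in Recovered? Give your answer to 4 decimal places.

0.5214

Let h(s) be the probability of absorption at Recovered starting from transient state s. Then h(Recovered) = 1 and h(Critical) = 0. By first-step analysis:
h(Healthy) = 0.25·0 + 0.2·1 + 0.1·h(Healthy) + 0.45·h(Mild)
h(Mild) = 0.2·0 + 0.25·1 + 0.4·h(Healthy) + 0.15·h(Mild)
Solving: h(Healthy) = 0.4829, h(Mild) = 0.5214.
Starting from Mild, the probability is 0.5214.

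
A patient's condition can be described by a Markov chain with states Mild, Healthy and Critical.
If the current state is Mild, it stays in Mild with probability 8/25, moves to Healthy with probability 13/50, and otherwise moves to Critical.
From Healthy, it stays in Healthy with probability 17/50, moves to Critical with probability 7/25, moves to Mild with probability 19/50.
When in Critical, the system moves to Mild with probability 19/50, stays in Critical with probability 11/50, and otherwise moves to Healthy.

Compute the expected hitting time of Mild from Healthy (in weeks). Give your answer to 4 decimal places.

Let t(s) be the expected number of weeks to first reach Mild from state s, with t(Mild) = 0. Conditioning on the first week:
t(Healthy) = 1 + 0.34·t(Healthy) + 0.28·t(Critical)
t(Critical) = 1 + 0.4·t(Healthy) + 0.22·t(Critical)
Solving: t(Healthy) = 2.6316, t(Critical) = 2.6316.
Expected weeks from Healthy to Mild: 2.6316.

2.6316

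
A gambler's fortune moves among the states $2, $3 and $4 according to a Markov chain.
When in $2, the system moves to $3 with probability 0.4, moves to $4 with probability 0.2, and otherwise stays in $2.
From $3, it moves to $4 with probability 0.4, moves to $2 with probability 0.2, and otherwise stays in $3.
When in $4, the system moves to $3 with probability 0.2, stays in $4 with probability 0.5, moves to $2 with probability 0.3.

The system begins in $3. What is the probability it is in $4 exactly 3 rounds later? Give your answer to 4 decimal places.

0.3840

Propagate the distribution vector 3 rounds from $3.
After 0 rounds: (0.0000, 1.0000, 0.0000)
After 1 round: (0.2000, 0.4000, 0.4000)
After 2 rounds: (0.2800, 0.3200, 0.4000)
After 3 rounds: (0.2960, 0.3200, 0.3840)
P(in $4 after 3 rounds) = 0.3840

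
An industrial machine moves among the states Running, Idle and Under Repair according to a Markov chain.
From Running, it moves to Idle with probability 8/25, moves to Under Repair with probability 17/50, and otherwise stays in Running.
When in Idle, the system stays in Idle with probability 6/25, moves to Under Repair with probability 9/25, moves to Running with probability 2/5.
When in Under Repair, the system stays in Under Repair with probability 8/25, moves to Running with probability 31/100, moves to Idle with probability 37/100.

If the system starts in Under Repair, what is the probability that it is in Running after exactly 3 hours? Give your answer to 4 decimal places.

0.3482

Propagate the distribution vector 3 hours from Under Repair.
After 0 hours: (0.0000, 0.0000, 1.0000)
After 1 hour: (0.3100, 0.3700, 0.3200)
After 2 hours: (0.3526, 0.3064, 0.3410)
After 3 hours: (0.3482, 0.3125, 0.3393)
P(in Running after 3 hours) = 0.3482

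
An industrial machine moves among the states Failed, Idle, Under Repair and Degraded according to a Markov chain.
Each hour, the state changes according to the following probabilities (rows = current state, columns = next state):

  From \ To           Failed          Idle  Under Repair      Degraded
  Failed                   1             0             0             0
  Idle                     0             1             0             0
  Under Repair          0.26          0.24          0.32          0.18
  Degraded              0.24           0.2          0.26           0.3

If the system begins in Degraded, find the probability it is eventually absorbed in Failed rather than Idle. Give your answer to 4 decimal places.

0.5377

Let h(s) be the probability of absorption at Failed starting from transient state s. Then h(Failed) = 1 and h(Idle) = 0. By first-step analysis:
h(Under Repair) = 0.26·1 + 0.24·0 + 0.32·h(Under Repair) + 0.18·h(Degraded)
h(Degraded) = 0.24·1 + 0.2·0 + 0.26·h(Under Repair) + 0.3·h(Degraded)
Solving: h(Under Repair) = 0.5247, h(Degraded) = 0.5377.
Starting from Degraded, the probability is 0.5377.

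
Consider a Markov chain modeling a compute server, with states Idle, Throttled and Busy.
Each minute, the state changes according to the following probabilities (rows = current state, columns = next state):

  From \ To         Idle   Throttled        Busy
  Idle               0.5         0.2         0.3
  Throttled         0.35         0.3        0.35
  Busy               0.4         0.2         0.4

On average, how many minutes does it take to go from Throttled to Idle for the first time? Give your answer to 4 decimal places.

2.7143

Let t(s) be the expected number of minutes to first reach Idle from state s, with t(Idle) = 0. Conditioning on the first minute:
t(Throttled) = 1 + 0.3·t(Throttled) + 0.35·t(Busy)
t(Busy) = 1 + 0.2·t(Throttled) + 0.4·t(Busy)
Solving: t(Throttled) = 2.7143, t(Busy) = 2.5714.
Expected minutes from Throttled to Idle: 2.7143.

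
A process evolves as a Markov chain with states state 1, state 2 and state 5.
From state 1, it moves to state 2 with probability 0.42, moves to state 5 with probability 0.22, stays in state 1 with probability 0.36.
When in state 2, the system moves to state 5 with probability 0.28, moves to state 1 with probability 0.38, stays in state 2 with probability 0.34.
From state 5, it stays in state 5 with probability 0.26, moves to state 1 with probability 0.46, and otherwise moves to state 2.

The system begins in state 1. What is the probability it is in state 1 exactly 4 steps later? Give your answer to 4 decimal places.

0.3923

Propagate the distribution vector 4 steps from state 1.
After 0 steps: (1.0000, 0.0000, 0.0000)
After 1 step: (0.3600, 0.4200, 0.2200)
After 2 steps: (0.3904, 0.3556, 0.2540)
After 3 steps: (0.3925, 0.3560, 0.2515)
After 4 steps: (0.3923, 0.3563, 0.2514)
P(in state 1 after 4 steps) = 0.3923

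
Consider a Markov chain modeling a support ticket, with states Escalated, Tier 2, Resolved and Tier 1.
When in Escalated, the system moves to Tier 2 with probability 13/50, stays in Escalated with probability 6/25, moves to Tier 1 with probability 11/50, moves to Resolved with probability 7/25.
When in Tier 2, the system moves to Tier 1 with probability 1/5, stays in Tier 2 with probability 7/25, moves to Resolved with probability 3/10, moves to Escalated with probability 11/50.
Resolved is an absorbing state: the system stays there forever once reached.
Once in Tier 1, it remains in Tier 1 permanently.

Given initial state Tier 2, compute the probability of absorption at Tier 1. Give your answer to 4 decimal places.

Let h(s) be the probability of absorption at Tier 1 starting from transient state s. Then h(Tier 1) = 1 and h(Resolved) = 0. By first-step analysis:
h(Escalated) = 0.24·h(Escalated) + 0.26·h(Tier 2) + 0.28·0 + 0.22·1
h(Tier 2) = 0.22·h(Escalated) + 0.28·h(Tier 2) + 0.3·0 + 0.2·1
Solving: h(Escalated) = 0.4294, h(Tier 2) = 0.4090.
Starting from Tier 2, the probability is 0.4090.

0.4090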